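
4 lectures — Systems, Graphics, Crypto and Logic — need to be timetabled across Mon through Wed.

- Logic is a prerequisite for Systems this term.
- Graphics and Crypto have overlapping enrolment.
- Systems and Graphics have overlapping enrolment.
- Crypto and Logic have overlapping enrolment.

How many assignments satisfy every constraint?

9

Splitting on Systems: it can be Tue (3), Wed (6). Listing each branch's schedules as (Graphics, Crypto, Logic):
Systems=Tue: (Mon,Tue,Mon) (Mon,Wed,Mon) (Wed,Tue,Mon) — 3.
Systems=Wed: (Mon,Tue,Mon) (Mon,Wed,Mon) (Mon,Wed,Tue) (Tue,Mon,Tue) (Tue,Wed,Mon) (Tue,Wed,Tue) — 6.
Summing: 3 + 6 = 9.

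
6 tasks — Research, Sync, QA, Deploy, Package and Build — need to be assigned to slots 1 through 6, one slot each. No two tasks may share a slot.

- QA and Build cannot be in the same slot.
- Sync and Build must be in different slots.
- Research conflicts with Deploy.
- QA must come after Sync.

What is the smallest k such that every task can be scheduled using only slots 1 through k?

6 slots

The precedence chain requires at least 2 distinct slots.
With at most 1 per slot and 6 tasks, at least 6 slots are needed.
6 works (last occupied slot: 6): for example Deploy -> 4; Research -> 3; QA -> 2; Sync -> 1; Build -> 6; Package -> 5.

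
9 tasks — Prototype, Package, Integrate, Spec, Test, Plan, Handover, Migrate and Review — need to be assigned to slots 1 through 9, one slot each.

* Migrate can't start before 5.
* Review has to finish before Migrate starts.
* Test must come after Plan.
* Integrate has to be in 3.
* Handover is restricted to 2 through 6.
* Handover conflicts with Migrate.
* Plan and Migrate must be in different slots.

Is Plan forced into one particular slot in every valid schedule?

Plan can be 1 (e.g. Migrate -> 5; Prototype -> 1; Handover -> 2; Test -> 2; Integrate -> 3; Spec -> 1; Plan -> 1; Package -> 1; Review -> 1) or 2 (e.g. Handover in 2, Migrate in 5, Spec in 1, Review in 1, Package in 1, Integrate in 3, Test in 3, Plan in 2, Prototype in 1).

No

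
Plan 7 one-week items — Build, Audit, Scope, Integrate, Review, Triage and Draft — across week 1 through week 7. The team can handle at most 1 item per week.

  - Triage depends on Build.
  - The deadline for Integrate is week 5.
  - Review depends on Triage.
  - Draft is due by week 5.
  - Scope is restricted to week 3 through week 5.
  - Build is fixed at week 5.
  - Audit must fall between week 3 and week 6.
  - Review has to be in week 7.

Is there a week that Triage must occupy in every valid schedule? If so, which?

week 6

Build is fixed at week 5 and must come before Triage, so Triage is at least week 6.
Review is fixed at week 7 and must come after Triage, so Triage is at most week 6.
So Triage must be week 6.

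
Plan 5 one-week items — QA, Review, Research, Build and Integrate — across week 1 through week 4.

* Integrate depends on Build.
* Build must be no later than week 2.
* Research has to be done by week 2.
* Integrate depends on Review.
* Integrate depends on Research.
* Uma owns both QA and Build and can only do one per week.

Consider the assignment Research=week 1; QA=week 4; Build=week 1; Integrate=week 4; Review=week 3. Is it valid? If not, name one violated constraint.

Valid

Integrate depends on Review — holds.
Research has to be done by week 2 — holds.
Uma owns both QA and Build and can only do one per week — holds.
Integrate depends on Research — holds.
Integrate depends on Build — holds.
Build must be no later than week 2 — holds.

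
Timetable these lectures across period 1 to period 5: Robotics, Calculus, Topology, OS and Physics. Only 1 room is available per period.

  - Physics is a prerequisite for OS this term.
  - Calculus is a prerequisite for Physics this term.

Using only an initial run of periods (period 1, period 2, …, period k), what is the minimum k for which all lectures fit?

The precedence chain requires at least 3 distinct periods.
With at most 1 per period and 5 lectures, at least 5 periods are needed.
5 works (last occupied period: period 5): for example Physics -> period 2, OS -> period 3, Calculus -> period 1, Topology -> period 5, Robotics -> period 4.

5 periods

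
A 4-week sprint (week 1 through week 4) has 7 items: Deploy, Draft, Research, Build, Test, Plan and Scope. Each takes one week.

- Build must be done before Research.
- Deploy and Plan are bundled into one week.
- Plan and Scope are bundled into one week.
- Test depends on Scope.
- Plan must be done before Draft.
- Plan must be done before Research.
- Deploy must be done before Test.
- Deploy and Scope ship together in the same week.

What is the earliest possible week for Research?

week 2

Precedence pushes Research to at least week 2.
Research at week 2 is achievable: Deploy=week 1, Build=week 1, Scope=week 1, Research=week 2, Test=week 2, Plan=week 1, Draft=week 2.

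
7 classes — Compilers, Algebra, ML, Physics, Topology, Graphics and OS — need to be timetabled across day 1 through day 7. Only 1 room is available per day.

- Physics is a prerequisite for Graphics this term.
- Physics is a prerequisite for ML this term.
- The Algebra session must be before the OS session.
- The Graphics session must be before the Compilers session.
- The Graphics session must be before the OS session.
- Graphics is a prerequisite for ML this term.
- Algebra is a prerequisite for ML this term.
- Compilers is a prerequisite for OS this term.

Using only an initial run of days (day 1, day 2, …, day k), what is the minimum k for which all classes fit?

7 days

The precedence chain requires at least 4 distinct days.
With at most 1 per day and 7 classes, at least 7 days are needed.
7 works (last occupied day: day 7): for example Algebra -> day 3; OS -> day 6; Topology -> day 7; Physics -> day 1; Compilers -> day 5; Graphics -> day 2; ML -> day 4.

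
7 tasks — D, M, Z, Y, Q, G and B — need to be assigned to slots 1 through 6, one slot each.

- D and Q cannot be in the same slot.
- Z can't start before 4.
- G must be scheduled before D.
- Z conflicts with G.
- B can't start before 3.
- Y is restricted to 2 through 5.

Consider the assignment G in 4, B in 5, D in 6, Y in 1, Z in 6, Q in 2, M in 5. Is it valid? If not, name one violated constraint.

Y is restricted to 2 through 5 — violated.
Z can't start before 4 — holds.
G must be scheduled before D — holds.
Z conflicts with G — holds.
D and Q cannot be in the same slot — holds.
B can't start before 3 — holds.

No. Y is restricted to 2 through 5 is not satisfied.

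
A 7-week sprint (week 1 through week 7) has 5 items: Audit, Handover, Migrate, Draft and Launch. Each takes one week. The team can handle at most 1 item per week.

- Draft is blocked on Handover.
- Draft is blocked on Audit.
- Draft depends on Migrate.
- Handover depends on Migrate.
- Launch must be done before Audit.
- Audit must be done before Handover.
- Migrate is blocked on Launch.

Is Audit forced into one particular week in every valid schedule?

No

Audit can be week 2 (e.g. Draft in week 5; Audit in week 2; Launch in week 1; Handover in week 4; Migrate in week 3) or week 3 (e.g. Handover in week 4; Migrate in week 2; Audit in week 3; Draft in week 5; Launch in week 1).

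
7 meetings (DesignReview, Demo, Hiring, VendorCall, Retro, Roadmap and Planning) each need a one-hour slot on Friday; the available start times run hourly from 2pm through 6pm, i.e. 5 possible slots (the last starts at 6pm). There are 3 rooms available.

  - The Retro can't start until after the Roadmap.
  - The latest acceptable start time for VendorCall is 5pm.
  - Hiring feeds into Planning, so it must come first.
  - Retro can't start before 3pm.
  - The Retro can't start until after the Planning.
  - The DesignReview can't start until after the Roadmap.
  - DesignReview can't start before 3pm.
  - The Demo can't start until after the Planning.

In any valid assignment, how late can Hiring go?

Downstream work caps Hiring at 4pm.
Hiring at 4pm is achievable: Planning -> 5pm; DesignReview -> 3pm; Roadmap -> 2pm; Hiring -> 4pm; Demo -> 6pm; VendorCall -> 2pm; Retro -> 6pm.

4pm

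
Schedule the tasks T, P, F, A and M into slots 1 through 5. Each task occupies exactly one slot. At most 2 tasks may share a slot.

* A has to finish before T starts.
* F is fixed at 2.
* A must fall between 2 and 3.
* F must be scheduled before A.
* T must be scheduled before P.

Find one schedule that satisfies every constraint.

M in 1, A in 3, T in 4, P in 5, F in 2

Checking: A(3) before T(4); T(4) before P(5); F(2) before A(3); F=2 in [2,2]; A=3 in [2,3]; max 1 per slot (cap 2).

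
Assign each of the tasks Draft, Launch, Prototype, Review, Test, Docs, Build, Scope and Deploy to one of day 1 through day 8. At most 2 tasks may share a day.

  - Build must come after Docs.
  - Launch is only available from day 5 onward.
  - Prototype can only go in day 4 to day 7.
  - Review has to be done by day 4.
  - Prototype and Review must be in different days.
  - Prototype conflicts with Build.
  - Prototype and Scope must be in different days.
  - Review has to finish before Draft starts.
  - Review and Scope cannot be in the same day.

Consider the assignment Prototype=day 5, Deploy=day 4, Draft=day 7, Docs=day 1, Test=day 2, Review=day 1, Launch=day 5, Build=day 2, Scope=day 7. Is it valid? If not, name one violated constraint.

Yes, all constraints hold

Prototype and Scope must be in different days — holds.
Prototype can only go in day 4 to day 7 — holds.
Build must come after Docs — holds.
Review has to finish before Draft starts — holds.
Review and Scope cannot be in the same day — holds.
Prototype conflicts with Build — holds.
Prototype and Review must be in different days — holds.
Launch is only available from day 5 onward — holds.
At most 2 tasks may share a day — holds.
Review has to be done by day 4 — holds.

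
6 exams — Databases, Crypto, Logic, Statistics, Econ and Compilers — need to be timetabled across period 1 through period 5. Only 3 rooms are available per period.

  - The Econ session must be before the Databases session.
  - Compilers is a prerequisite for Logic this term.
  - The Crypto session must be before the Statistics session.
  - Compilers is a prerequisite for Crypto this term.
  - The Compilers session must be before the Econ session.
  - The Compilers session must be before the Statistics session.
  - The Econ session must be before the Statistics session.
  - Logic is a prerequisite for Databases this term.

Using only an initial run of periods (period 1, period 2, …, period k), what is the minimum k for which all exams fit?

The precedence chain requires at least 3 distinct periods.
With at most 3 per period and 6 exams, at least 2 periods are needed.
3 works (last occupied period: period 3): for example Compilers=period 1, Databases=period 3, Econ=period 2, Statistics=period 3, Logic=period 2, Crypto=period 2.

3 periods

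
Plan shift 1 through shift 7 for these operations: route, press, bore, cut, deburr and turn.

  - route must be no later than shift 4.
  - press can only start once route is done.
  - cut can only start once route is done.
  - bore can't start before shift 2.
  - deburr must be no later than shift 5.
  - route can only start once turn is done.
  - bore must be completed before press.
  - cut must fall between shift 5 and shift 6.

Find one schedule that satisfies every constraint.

cut=shift 5, press=shift 3, bore=shift 2, route=shift 2, deburr=shift 1, turn=shift 1

Checking: route(shift 2) before cut(shift 5); bore(shift 2) before press(shift 3); route(shift 2) before press(shift 3); turn(shift 1) before route(shift 2); route=shift 2 in [shift 1,shift 4]; bore=shift 2 in [shift 2,shift 7]; deburr=shift 1 in [shift 1,shift 5]; cut=shift 5 in [shift 5,shift 6].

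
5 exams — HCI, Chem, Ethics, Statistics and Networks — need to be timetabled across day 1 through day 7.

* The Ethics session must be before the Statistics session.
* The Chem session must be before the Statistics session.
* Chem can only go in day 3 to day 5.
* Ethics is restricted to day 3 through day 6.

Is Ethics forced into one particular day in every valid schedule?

No

Ethics can be day 3 (e.g. Ethics -> day 3; HCI -> day 1; Chem -> day 3; Statistics -> day 4; Networks -> day 1) or day 4 (e.g. HCI=day 1, Networks=day 1, Chem=day 3, Statistics=day 5, Ethics=day 4).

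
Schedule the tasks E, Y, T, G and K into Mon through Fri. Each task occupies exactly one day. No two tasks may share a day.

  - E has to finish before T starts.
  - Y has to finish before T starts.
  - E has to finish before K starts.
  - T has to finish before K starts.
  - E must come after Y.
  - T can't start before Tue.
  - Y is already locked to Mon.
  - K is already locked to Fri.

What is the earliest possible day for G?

Tue

G at Tue is achievable: T=Thu, Y=Mon, K=Fri, E=Wed, G=Tue.
Nothing earlier works — the capacity limit rule out every day before Tue.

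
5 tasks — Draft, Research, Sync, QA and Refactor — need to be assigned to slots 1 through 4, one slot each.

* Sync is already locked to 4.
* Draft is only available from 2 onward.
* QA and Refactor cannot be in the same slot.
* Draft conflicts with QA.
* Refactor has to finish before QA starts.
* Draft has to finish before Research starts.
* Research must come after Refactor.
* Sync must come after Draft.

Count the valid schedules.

13

Splitting on Draft: it can be 2 (9), 3 (4). Listing each branch's schedules as (Research, Sync, QA, Refactor):
Draft=2: (3,4,3,1) (3,4,3,2) (3,4,4,1) (3,4,4,2) (4,4,3,1) (4,4,3,2) (4,4,4,1) (4,4,4,2) (4,4,4,3) — 9.
Draft=3: (4,4,2,1) (4,4,4,1) (4,4,4,2) (4,4,4,3) — 4.
Summing: 9 + 4 = 13.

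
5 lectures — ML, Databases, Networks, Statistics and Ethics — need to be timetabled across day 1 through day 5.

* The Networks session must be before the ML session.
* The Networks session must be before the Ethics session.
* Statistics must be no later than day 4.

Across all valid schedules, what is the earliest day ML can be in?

day 2

Precedence pushes ML to at least day 2.
ML at day 2 is achievable: Networks -> day 1, Databases -> day 1, Statistics -> day 1, ML -> day 2, Ethics -> day 2.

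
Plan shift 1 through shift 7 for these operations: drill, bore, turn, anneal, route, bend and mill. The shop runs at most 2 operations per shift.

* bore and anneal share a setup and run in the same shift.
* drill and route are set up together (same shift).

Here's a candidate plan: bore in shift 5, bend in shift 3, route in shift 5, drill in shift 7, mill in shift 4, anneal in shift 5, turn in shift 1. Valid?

Invalid. drill and route are set up together (same shift).

drill and route are set up together (same shift) — violated.
bore and anneal share a setup and run in the same shift — holds.
The shop runs at most 2 operations per shift — violated.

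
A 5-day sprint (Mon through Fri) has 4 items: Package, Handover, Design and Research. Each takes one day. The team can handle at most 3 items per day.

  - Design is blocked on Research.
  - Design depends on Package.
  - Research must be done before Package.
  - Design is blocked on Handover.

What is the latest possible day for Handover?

Thu

Downstream work caps Handover at Thu.
Handover at Thu is achievable: Research in Mon, Design in Fri, Package in Tue, Handover in Thu.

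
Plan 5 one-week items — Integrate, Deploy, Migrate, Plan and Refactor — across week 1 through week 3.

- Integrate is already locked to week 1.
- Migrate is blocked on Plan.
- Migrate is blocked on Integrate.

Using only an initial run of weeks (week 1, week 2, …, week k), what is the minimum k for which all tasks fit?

2

The precedence chain requires at least 2 distinct weeks.
2 works (last occupied week: week 2): for example Plan=week 1; Integrate=week 1; Deploy=week 1; Refactor=week 1; Migrate=week 2.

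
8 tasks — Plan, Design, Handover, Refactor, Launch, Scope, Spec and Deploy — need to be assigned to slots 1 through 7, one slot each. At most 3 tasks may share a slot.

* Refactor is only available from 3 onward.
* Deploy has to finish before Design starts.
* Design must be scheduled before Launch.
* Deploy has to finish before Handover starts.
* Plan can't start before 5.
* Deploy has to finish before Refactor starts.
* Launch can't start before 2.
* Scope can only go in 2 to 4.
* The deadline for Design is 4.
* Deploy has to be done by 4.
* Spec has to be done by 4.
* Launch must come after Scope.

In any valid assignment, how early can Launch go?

3

Launch is available from 2; precedence pushes Launch to at least 3.
Launch at 3 is achievable: Launch in 3; Deploy in 1; Spec in 1; Design in 2; Scope in 2; Handover in 2; Plan in 5; Refactor in 3.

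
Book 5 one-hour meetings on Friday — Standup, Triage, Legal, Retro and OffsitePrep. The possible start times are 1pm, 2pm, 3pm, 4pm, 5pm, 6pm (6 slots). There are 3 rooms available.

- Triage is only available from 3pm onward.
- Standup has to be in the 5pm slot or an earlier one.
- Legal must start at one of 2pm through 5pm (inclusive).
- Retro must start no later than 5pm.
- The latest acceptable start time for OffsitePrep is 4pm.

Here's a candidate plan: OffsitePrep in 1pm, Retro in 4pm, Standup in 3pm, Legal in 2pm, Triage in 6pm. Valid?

Valid

There are 3 rooms available — holds.
Standup has to be in the 5pm slot or an earlier one — holds.
Legal must start at one of 2pm through 5pm (inclusive) — holds.
The latest acceptable start time for OffsitePrep is 4pm — holds.
Retro must start no later than 5pm — holds.
Triage is only available from 3pm onward — holds.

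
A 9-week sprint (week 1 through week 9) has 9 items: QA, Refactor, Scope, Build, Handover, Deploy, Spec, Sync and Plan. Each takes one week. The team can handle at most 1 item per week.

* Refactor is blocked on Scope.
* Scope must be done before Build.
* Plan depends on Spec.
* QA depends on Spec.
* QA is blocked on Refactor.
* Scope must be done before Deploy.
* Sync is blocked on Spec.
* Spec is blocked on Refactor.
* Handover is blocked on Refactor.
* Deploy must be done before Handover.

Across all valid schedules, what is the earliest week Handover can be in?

Precedence pushes Handover to at least week 3.
Handover at week 4 is achievable: Build in week 7; Plan in week 9; Refactor in week 2; Handover in week 4; Sync in week 8; Spec in week 5; QA in week 6; Scope in week 1; Deploy in week 3.
Nothing earlier works — the capacity limit rule out every week before week 4.

week 4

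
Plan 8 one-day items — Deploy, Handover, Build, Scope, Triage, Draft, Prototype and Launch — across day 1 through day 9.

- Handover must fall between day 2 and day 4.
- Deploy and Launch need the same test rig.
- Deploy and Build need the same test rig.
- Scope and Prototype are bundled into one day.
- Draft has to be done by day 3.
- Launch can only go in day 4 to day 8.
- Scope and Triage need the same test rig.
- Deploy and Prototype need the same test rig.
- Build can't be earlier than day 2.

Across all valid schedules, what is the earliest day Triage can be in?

day 1

Triage at day 1 is achievable: Deploy -> day 1; Handover -> day 2; Draft -> day 1; Scope -> day 2; Triage -> day 1; Build -> day 2; Launch -> day 4; Prototype -> day 2.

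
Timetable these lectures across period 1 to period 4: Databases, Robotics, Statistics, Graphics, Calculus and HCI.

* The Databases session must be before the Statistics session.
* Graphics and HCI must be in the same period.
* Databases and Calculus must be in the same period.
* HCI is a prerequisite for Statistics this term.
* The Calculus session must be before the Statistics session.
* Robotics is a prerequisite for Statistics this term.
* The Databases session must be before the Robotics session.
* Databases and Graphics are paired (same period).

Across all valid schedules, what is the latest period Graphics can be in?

period 2

Graphics must be in the same period as Databases, which can't be after period 2, so Graphics is at most period 2.
Graphics at period 2 is achievable: Databases=period 2, Robotics=period 3, Calculus=period 2, Statistics=period 4, HCI=period 2, Graphics=period 2.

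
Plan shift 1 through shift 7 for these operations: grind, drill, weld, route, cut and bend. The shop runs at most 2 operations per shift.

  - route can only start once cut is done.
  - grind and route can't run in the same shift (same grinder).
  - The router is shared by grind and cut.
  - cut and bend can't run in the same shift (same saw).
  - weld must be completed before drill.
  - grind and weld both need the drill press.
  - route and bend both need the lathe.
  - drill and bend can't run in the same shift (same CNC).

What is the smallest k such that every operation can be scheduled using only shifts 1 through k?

3

The precedence chain requires at least 2 distinct shifts.
With at most 2 per shift and 6 operations, at least 3 shifts are needed.
3 works (last occupied shift: shift 3): for example cut in shift 1, drill in shift 2, bend in shift 3, weld in shift 1, grind in shift 3, route in shift 2.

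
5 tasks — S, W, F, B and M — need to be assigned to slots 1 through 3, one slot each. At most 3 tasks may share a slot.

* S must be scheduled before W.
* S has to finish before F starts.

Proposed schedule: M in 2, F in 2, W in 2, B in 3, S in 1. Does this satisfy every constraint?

S has to finish before F starts — holds.
S must be scheduled before W — holds.
At most 3 tasks may share a slot — holds.

Yes, all constraints hold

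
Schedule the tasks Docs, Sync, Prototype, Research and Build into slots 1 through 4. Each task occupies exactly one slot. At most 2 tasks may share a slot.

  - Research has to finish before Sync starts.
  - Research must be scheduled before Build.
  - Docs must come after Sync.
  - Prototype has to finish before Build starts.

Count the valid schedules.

Splitting on Docs: it can be 3 (6), 4 (17). Listing each branch's schedules as (Sync, Prototype, Research, Build):
Docs=3: (2,1,1,2) (2,1,1,3) (2,1,1,4) (2,2,1,3) (2,2,1,4) (2,3,1,4) — 6.
Docs=4: (2,1,1,2) (2,1,1,3) (2,1,1,4) (2,2,1,3) (2,2,1,4) (2,3,1,4) (3,1,1,2) (3,1,1,3) (3,1,1,4) (3,1,2,3) (3,1,2,4) (3,2,1,3) (3,2,1,4) (3,2,2,3) (3,2,2,4) (3,3,1,4) (3,3,2,4) — 17.
Summing: 6 + 17 = 23.

23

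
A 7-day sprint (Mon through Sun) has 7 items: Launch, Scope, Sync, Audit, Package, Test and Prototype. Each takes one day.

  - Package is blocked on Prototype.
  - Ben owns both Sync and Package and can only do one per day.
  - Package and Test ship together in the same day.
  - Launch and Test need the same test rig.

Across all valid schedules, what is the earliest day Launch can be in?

Launch at Mon is achievable: Scope in Mon; Package in Tue; Sync in Mon; Test in Tue; Launch in Mon; Prototype in Mon; Audit in Mon.

Mon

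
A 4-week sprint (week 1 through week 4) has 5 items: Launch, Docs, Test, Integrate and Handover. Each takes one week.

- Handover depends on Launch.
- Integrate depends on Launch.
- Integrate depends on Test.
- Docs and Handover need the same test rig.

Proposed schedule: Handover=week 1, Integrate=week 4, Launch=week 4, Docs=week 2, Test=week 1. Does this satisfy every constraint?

Docs and Handover need the same test rig — holds.
Integrate depends on Test — holds.
Integrate depends on Launch — violated.
Handover depends on Launch — violated.

No — it violates: Handover depends on Launch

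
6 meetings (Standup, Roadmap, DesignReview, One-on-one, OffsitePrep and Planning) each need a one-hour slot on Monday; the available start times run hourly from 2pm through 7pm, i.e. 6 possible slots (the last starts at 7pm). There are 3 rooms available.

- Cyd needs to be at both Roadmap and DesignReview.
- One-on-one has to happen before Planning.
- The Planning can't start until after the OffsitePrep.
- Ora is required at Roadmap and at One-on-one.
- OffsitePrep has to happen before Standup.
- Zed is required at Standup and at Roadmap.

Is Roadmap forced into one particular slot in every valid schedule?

Roadmap can be 2pm (e.g. OffsitePrep -> 2pm, Standup -> 3pm, DesignReview -> 3pm, One-on-one -> 3pm, Roadmap -> 2pm, Planning -> 4pm) or 3pm (e.g. Planning in 3pm, Roadmap in 3pm, Standup in 4pm, OffsitePrep in 2pm, One-on-one in 2pm, DesignReview in 2pm).

No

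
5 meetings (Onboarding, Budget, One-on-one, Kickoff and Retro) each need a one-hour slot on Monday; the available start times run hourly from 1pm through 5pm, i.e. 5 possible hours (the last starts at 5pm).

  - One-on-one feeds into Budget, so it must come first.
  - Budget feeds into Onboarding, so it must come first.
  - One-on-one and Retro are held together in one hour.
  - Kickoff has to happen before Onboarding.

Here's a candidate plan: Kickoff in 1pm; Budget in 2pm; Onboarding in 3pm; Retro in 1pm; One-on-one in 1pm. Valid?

Yes, all constraints hold

Kickoff has to happen before Onboarding — holds.
Budget feeds into Onboarding, so it must come first — holds.
One-on-one feeds into Budget, so it must come first — holds.
One-on-one and Retro are held together in one hour — holds.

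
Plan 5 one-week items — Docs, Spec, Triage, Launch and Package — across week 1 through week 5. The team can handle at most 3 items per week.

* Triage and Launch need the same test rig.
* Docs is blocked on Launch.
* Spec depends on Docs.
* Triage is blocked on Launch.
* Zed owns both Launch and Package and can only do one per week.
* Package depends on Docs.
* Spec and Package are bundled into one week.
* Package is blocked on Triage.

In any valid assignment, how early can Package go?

week 3

Precedence pushes Package to at least week 3.
Package at week 3 is achievable: Launch=week 1, Triage=week 2, Spec=week 3, Package=week 3, Docs=week 2.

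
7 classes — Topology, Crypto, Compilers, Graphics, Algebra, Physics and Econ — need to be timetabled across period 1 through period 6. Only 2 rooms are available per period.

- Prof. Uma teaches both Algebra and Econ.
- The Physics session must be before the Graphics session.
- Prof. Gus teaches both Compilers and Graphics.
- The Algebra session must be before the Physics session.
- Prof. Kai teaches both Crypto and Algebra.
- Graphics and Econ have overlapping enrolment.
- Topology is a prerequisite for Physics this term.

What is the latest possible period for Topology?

period 4

Downstream work caps Topology at period 4.
Topology at period 4 is achievable: Topology -> period 4; Algebra -> period 1; Graphics -> period 6; Econ -> period 2; Crypto -> period 2; Physics -> period 5; Compilers -> period 1.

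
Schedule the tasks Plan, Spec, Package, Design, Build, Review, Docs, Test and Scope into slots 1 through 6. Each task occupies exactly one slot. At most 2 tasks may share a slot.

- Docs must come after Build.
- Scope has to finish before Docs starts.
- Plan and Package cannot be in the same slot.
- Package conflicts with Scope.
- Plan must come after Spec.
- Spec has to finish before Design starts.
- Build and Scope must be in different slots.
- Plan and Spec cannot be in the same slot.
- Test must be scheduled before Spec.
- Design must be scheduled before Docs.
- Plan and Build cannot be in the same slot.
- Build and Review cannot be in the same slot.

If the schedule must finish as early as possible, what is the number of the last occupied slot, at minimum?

The precedence chain requires at least 4 distinct slots.
With at most 2 per slot and 9 tasks, at least 5 slots are needed.
5 works (last occupied slot: 5): for example Docs -> 4; Review -> 5; Build -> 1; Scope -> 2; Plan -> 3; Design -> 3; Spec -> 2; Package -> 4; Test -> 1.

slot 5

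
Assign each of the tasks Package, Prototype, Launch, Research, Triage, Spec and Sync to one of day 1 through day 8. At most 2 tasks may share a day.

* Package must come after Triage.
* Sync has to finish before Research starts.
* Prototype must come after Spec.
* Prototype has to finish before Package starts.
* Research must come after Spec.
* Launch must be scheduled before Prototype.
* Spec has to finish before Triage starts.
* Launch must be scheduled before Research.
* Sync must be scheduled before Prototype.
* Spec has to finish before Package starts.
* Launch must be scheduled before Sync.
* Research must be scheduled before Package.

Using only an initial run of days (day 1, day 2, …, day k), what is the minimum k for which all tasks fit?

4 days

The precedence chain requires at least 4 distinct days.
With at most 2 per day and 7 tasks, at least 4 days are needed.
4 works (last occupied day: day 4): for example Research in day 3; Launch in day 1; Sync in day 2; Spec in day 1; Triage in day 2; Package in day 4; Prototype in day 3.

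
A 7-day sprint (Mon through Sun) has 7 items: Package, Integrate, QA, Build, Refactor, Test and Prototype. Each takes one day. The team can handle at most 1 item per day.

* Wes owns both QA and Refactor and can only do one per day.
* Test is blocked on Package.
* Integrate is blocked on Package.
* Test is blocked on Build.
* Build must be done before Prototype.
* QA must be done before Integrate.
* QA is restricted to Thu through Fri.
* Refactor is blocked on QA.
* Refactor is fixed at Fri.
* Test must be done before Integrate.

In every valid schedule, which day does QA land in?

Thu

QA's window is Thu–Fri.
Refactor is fixed at Fri, and QA can't share a day with Refactor.
So QA must be Thu.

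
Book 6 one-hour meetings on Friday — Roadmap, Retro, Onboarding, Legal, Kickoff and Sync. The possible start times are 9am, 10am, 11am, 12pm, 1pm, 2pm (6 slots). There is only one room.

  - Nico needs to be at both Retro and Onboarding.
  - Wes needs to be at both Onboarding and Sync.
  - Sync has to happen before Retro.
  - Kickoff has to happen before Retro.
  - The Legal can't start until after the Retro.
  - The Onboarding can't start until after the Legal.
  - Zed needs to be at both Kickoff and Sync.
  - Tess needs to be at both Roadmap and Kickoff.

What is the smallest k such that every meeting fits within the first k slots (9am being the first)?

The precedence chain requires at least 4 distinct slots.
With at most 1 per slot and 6 meetings, at least 6 slots are needed.
6 works (last occupied slot: 2pm): for example Kickoff in 9am; Legal in 12pm; Retro in 11am; Onboarding in 1pm; Sync in 10am; Roadmap in 2pm.

6 slots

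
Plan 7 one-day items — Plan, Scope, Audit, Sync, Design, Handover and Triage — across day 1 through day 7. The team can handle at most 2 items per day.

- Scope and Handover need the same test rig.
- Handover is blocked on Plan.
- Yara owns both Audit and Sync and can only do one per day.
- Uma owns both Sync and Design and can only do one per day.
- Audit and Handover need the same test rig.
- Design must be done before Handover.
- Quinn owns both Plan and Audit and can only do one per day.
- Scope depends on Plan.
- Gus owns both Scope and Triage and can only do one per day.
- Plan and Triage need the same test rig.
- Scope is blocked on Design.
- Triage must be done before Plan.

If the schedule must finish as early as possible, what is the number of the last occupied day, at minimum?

4

The precedence chain requires at least 3 distinct days.
With at most 2 per day and 7 work items, at least 4 days are needed.
4 works (last occupied day: day 4): for example Triage=day 1, Handover=day 4, Plan=day 2, Design=day 1, Audit=day 3, Scope=day 3, Sync=day 2.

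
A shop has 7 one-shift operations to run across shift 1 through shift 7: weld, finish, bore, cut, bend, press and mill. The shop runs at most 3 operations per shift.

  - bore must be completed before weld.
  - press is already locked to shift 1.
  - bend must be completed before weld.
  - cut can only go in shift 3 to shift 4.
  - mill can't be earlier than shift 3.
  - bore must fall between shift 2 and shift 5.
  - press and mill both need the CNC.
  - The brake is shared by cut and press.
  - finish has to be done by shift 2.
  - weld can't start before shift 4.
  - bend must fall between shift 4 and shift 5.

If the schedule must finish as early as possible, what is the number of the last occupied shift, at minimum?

The precedence chain requires at least 2 distinct shifts.
With at most 3 per shift and 7 operations, at least 3 shifts are needed.
Propagating the time windows through the other constraints, weld can't land before shift 5, so the schedule must run through at least shift 5.
5 works (last occupied shift: shift 5): for example press in shift 1, finish in shift 1, weld in shift 5, bore in shift 2, cut in shift 3, bend in shift 4, mill in shift 3.

5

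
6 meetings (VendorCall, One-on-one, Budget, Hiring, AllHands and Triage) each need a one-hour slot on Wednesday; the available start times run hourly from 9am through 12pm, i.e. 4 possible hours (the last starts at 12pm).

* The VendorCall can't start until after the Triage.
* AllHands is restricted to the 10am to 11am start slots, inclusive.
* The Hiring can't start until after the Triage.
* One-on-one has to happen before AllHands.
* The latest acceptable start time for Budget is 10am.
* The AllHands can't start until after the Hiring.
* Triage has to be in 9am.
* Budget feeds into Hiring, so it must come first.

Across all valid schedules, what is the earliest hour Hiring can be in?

10am

Precedence pushes Hiring to at least 10am; downstream work caps Hiring at 10am.
Hiring at 10am is achievable: Budget in 9am; Hiring in 10am; Triage in 9am; VendorCall in 10am; One-on-one in 9am; AllHands in 11am.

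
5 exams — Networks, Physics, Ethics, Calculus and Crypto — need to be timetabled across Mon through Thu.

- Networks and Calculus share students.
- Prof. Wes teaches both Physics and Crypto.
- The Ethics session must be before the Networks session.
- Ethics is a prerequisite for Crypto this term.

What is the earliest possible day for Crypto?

Tue

Precedence pushes Crypto to at least Tue.
Crypto at Tue is achievable: Crypto=Tue; Ethics=Mon; Networks=Tue; Calculus=Mon; Physics=Mon.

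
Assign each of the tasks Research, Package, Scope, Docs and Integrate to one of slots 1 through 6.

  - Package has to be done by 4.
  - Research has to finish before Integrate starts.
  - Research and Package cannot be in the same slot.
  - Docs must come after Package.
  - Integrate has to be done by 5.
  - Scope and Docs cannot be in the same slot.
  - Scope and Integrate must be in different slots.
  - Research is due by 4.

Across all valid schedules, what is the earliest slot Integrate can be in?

Precedence pushes Integrate to at least 2; Integrate's own window allows nothing later than 5.
Integrate at 2 is achievable: Docs in 3, Package in 2, Research in 1, Integrate in 2, Scope in 1.

2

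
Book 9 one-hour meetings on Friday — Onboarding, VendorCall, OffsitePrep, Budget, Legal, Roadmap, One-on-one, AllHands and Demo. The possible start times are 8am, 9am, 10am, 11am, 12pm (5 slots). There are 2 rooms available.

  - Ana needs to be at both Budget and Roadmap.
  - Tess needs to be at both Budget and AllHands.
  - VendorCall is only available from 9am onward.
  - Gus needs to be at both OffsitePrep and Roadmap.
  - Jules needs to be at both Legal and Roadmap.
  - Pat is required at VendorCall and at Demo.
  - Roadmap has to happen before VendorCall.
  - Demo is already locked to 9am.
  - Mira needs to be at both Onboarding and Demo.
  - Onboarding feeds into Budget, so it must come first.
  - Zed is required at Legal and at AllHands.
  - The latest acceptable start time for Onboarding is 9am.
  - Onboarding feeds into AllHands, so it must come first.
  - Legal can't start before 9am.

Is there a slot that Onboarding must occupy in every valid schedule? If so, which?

8am

Onboarding's window is 8am–9am.
Demo is fixed at 9am, and Onboarding can't share a slot with Demo.
So Onboarding must be 8am.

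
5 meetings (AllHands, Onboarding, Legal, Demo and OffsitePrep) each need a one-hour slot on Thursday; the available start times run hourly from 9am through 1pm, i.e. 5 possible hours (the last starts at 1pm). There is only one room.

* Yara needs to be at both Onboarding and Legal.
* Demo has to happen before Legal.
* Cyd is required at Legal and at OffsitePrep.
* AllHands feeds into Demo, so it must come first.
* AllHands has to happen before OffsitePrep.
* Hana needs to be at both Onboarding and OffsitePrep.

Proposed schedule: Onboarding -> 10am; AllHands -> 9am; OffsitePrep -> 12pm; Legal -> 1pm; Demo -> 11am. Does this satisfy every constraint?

Yes

AllHands feeds into Demo, so it must come first — holds.
Demo has to happen before Legal — holds.
Yara needs to be at both Onboarding and Legal — holds.
Hana needs to be at both Onboarding and OffsitePrep — holds.
There is only one room — holds.
Cyd is required at Legal and at OffsitePrep — holds.
AllHands has to happen before OffsitePrep — holds.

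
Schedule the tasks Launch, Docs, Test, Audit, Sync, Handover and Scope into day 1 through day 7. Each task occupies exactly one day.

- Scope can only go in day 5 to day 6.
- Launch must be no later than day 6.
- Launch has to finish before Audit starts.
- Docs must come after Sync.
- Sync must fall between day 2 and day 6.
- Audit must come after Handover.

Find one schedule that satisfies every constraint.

Scope=day 5; Launch=day 1; Test=day 1; Audit=day 2; Sync=day 2; Handover=day 1; Docs=day 3

Checking: Launch(day 1) before Audit(day 2); Sync(day 2) before Docs(day 3); Handover(day 1) before Audit(day 2); Scope=day 5 in [day 5,day 6]; Sync=day 2 in [day 2,day 6]; Launch=day 1 in [day 1,day 6].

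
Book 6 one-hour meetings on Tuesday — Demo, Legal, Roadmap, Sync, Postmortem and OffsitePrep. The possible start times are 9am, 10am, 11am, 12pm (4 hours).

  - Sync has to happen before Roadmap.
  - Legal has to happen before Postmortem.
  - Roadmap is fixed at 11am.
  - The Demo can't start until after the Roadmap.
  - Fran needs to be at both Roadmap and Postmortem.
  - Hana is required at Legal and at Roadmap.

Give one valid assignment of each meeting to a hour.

Demo in 12pm; Postmortem in 10am; OffsitePrep in 9am; Sync in 9am; Legal in 9am; Roadmap in 11am

Checking: Sync(9am) before Roadmap(11am); Legal(9am) before Postmortem(10am); Roadmap(11am) before Demo(12pm); Legal(9am) != Roadmap(11am); Roadmap(11am) != Postmortem(10am); Roadmap=11am in [11am,11am].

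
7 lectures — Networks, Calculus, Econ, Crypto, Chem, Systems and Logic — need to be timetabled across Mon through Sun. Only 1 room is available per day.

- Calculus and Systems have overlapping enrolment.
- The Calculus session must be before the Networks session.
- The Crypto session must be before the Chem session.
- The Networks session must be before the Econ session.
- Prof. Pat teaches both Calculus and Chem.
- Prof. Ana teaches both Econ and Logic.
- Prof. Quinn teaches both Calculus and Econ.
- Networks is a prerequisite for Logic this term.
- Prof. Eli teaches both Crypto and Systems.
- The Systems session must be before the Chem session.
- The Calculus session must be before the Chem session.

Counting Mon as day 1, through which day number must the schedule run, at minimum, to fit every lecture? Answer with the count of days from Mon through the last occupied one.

The precedence chain requires at least 3 distinct days.
With at most 1 per day and 7 lectures, at least 7 days are needed.
7 works (last occupied day: Sun): for example Crypto -> Wed, Logic -> Sun, Calculus -> Mon, Systems -> Thu, Chem -> Fri, Econ -> Sat, Networks -> Tue.

7 days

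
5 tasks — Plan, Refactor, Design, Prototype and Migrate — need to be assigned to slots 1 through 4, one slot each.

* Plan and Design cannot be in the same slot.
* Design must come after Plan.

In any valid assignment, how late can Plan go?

Downstream work caps Plan at 3.
Plan at 3 is achievable: Prototype -> 1, Plan -> 3, Refactor -> 1, Migrate -> 1, Design -> 4.

3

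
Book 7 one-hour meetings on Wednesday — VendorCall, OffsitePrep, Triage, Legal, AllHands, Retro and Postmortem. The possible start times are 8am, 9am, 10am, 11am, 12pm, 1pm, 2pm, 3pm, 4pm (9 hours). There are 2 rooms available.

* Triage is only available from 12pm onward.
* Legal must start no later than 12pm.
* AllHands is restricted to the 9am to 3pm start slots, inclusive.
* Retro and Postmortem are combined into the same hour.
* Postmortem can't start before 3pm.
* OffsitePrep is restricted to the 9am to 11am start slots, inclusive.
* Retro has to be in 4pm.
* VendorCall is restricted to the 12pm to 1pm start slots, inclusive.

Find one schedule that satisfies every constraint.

Retro in 4pm, Legal in 8am, OffsitePrep in 9am, AllHands in 9am, Postmortem in 4pm, Triage in 12pm, VendorCall in 12pm

Checking: Retro = Postmortem = 4pm; Retro=4pm in [4pm,4pm]; VendorCall=12pm in [12pm,1pm]; Legal=8am in [8am,12pm]; AllHands=9am in [9am,3pm]; Triage=12pm in [12pm,4pm]; Postmortem=4pm in [3pm,4pm]; OffsitePrep=9am in [9am,11am]; max 2 per hour (cap 2).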